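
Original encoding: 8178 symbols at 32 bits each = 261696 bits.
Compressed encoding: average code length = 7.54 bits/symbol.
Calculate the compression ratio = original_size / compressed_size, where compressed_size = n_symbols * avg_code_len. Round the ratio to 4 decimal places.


original_size = n_symbols * orig_bits = 8178 * 32 = 261696 bits
compressed_size = n_symbols * avg_code_len = 8178 * 7.54 = 61662.12 bits
ratio = original_size / compressed_size = 261696 / 61662.12 = 4.244

Compression ratio = 4.244


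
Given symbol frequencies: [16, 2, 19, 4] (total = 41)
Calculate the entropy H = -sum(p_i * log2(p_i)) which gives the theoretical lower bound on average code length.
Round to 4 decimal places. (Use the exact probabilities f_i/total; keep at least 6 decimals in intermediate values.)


Per-symbol terms -p_i * log2(p_i) with p_i = f_i/41:
  p = 16/41 = 0.390244: log2(p) = -1.357552, -p*log2(p) = 0.529776
  p = 2/41 = 0.048780: log2(p) = -4.357552, -p*log2(p) = 0.212564
  p = 19/41 = 0.463415: log2(p) = -1.109624, -p*log2(p) = 0.514216
  p = 4/41 = 0.097561: log2(p) = -3.357552, -p*log2(p) = 0.327566
H = 0.529776 + 0.212564 + 0.514216 + 0.327566 = 1.584122

H = 1.5841 bits/symbol


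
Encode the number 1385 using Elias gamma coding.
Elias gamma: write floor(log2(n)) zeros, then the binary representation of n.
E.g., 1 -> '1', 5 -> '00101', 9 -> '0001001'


num_bits = floor(log2(1385)) + 1 = 11
leading_zeros = num_bits - 1 = 10
binary(1385) = 10101101001

Elias gamma(1385) = '0000000000' + '10101101001' = 000000000010101101001 (21 bits)


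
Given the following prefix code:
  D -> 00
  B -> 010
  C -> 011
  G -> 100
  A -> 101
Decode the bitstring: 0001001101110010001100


Decoding step by step:
Bits 00 -> D
Bits 010 -> B
Bits 011 -> C
Bits 011 -> C
Bits 100 -> G
Bits 100 -> G
Bits 011 -> C
Bits 00 -> D


Decoded message: DBCCGGCD


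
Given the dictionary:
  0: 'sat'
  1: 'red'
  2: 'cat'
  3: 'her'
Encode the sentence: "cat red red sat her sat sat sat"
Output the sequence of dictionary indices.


Look up each word in the dictionary:
  'cat' -> 2
  'red' -> 1
  'red' -> 1
  'sat' -> 0
  'her' -> 3
  'sat' -> 0
  'sat' -> 0
  'sat' -> 0

Encoded: [2, 1, 1, 0, 3, 0, 0, 0]


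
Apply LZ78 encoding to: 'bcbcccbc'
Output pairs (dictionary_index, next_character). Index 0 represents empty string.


LZ78 encoding steps:
Dictionary: {0: ''}
Step 1: w='' (idx 0), next='b' -> output (0, 'b'), add 'b' as idx 1
Step 2: w='' (idx 0), next='c' -> output (0, 'c'), add 'c' as idx 2
Step 3: w='b' (idx 1), next='c' -> output (1, 'c'), add 'bc' as idx 3
Step 4: w='c' (idx 2), next='c' -> output (2, 'c'), add 'cc' as idx 4
Step 5: w='bc' (idx 3), end of input -> output (3, '')


Encoded: [(0, 'b'), (0, 'c'), (1, 'c'), (2, 'c'), (3, '')]


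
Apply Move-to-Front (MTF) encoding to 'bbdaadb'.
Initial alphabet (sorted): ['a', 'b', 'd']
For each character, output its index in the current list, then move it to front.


MTF encoding:
'b': index 1 in ['a', 'b', 'd'] -> ['b', 'a', 'd']
'b': index 0 in ['b', 'a', 'd'] -> ['b', 'a', 'd']
'd': index 2 in ['b', 'a', 'd'] -> ['d', 'b', 'a']
'a': index 2 in ['d', 'b', 'a'] -> ['a', 'd', 'b']
'a': index 0 in ['a', 'd', 'b'] -> ['a', 'd', 'b']
'd': index 1 in ['a', 'd', 'b'] -> ['d', 'a', 'b']
'b': index 2 in ['d', 'a', 'b'] -> ['b', 'd', 'a']


Output: [1, 0, 2, 2, 0, 1, 2]


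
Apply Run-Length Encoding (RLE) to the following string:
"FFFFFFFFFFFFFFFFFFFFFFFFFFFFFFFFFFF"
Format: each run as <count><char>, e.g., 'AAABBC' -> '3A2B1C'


Scanning runs left to right:
  i=0: run of 'F' x 35 -> '35F'

RLE = 35F


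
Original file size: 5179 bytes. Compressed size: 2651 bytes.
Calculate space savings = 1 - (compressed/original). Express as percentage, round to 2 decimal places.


ratio = compressed/original = 2651/5179 = 0.511875
savings = 1 - ratio = 1 - 0.511875 = 0.488125
as a percentage: 0.488125 * 100 = 48.81%

Space savings = 1 - 2651/5179 = 48.81%


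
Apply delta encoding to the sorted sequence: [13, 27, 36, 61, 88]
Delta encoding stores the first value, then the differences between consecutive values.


First value: 13
Deltas:
  27 - 13 = 14
  36 - 27 = 9
  61 - 36 = 25
  88 - 61 = 27


Delta encoded: [13, 14, 9, 25, 27]


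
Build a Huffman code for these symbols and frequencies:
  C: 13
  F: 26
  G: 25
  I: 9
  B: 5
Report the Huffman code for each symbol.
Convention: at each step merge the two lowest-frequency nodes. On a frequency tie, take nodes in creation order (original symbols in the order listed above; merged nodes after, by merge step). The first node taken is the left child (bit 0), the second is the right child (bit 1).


Huffman tree construction:
Step 1: Merge B(5) + I(9) = 14
Step 2: Merge C(13) + (B+I)(14) = 27
Step 3: Merge G(25) + F(26) = 51
Step 4: Merge (C+(B+I))(27) + (G+F)(51) = 78
Read each symbol's code off the tree from the root (left child = 0, right child = 1).

Codes:
  C: 00 (length 2)
  F: 11 (length 2)
  G: 10 (length 2)
  I: 011 (length 3)
  B: 010 (length 3)
Average code length: 170/78 = 2.1795 bits/symbol


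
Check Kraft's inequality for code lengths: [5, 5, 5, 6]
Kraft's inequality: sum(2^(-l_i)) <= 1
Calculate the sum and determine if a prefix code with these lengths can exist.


Sum = 2^(-5) + 2^(-5) + 2^(-5) + 2^(-6)
    = 0.03125 + 0.03125 + 0.03125 + 0.015625
    = 7/64 = 0.109375
Since 0.109375 <= 1, Kraft's inequality IS satisfied.
A prefix code with these lengths CAN exist.

Kraft sum = 0.109375. Satisfied.


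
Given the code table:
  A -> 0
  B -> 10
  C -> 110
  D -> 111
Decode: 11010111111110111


Decoding:
110 -> C
10 -> B
111 -> D
111 -> D
110 -> C
111 -> D


Result: CBDDCD


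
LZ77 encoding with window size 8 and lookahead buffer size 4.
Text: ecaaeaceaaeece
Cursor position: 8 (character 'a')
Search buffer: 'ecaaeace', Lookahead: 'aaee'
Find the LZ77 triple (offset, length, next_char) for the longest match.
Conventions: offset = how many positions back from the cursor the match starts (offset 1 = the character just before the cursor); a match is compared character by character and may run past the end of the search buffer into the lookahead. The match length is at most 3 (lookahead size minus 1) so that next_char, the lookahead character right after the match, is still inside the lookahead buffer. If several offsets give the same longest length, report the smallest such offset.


Try each offset into the search buffer:
  offset=1 (pos 7, char 'e'): match length 0
  offset=2 (pos 6, char 'c'): match length 0
  offset=3 (pos 5, char 'a'): match length 1
  offset=4 (pos 4, char 'e'): match length 0
  offset=5 (pos 3, char 'a'): match length 1
  offset=6 (pos 2, char 'a'): match length 3
  offset=7 (pos 1, char 'c'): match length 0
  offset=8 (pos 0, char 'e'): match length 0
Longest match has length 3 at offset 6.
next_char = character at position 8 + 3 = 11 -> 'e'

Best match: offset=6, length=3 (matching 'aae' starting at position 2)
LZ77 triple: (6, 3, 'e')


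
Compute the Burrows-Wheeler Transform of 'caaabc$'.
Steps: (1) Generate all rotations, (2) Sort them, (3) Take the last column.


Rotations (sorted):
  0: $caaabc -> last char: c
  1: aaabc$c -> last char: c
  2: aabc$ca -> last char: a
  3: abc$caa -> last char: a
  4: bc$caaa -> last char: a
  5: c$caaab -> last char: b
  6: caaabc$ -> last char: $


BWT = ccaaab$


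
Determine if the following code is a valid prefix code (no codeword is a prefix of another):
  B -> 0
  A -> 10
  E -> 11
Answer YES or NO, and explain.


Checking each pair (does one codeword prefix another?):
  B='0' vs A='10': no prefix
  B='0' vs E='11': no prefix
  A='10' vs B='0': no prefix
  A='10' vs E='11': no prefix
  E='11' vs B='0': no prefix
  E='11' vs A='10': no prefix
No violation found over all pairs.

YES -- this is a valid prefix code. No codeword is a prefix of any other codeword.


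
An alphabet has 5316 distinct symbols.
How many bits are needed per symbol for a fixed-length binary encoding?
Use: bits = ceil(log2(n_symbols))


log2(5316) = 12.3761
Bracket: 2^12 = 4096 < 5316 <= 2^13 = 8192
So ceil(log2(5316)) = 13

bits = ceil(log2(5316)) = ceil(12.3761) = 13 bits


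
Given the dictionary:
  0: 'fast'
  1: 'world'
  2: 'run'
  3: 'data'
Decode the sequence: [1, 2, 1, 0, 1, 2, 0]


Look up each index in the dictionary:
  1 -> 'world'
  2 -> 'run'
  1 -> 'world'
  0 -> 'fast'
  1 -> 'world'
  2 -> 'run'
  0 -> 'fast'

Decoded: "world run world fast world run fast"


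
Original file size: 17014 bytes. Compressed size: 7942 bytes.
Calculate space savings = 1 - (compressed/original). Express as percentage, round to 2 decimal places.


ratio = compressed/original = 7942/17014 = 0.466792
savings = 1 - ratio = 1 - 0.466792 = 0.533208
as a percentage: 0.533208 * 100 = 53.32%

Space savings = 1 - 7942/17014 = 53.32%


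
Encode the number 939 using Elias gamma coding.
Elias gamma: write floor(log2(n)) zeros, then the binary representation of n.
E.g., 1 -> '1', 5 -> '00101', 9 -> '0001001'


num_bits = floor(log2(939)) + 1 = 10
leading_zeros = num_bits - 1 = 9
binary(939) = 1110101011

Elias gamma(939) = '000000000' + '1110101011' = 0000000001110101011 (19 bits)


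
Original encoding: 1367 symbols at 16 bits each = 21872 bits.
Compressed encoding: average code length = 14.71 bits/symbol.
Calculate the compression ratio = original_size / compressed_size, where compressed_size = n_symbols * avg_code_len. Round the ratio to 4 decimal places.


original_size = n_symbols * orig_bits = 1367 * 16 = 21872 bits
compressed_size = n_symbols * avg_code_len = 1367 * 14.71 = 20108.57 bits
ratio = original_size / compressed_size = 21872 / 20108.57 = 1.0877

Compression ratio = 1.0877


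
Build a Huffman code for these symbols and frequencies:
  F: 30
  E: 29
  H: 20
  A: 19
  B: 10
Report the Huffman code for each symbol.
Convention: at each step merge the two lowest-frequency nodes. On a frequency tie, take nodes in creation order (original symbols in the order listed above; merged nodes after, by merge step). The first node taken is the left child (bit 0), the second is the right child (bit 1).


Huffman tree construction:
Step 1: Merge B(10) + A(19) = 29
Step 2: Merge H(20) + E(29) = 49
Step 3: Merge (B+A)(29) + F(30) = 59
Step 4: Merge (H+E)(49) + ((B+A)+F)(59) = 108
Read each symbol's code off the tree from the root (left child = 0, right child = 1).

Codes:
  F: 11 (length 2)
  E: 01 (length 2)
  H: 00 (length 2)
  A: 101 (length 3)
  B: 100 (length 3)
Average code length: 245/108 = 2.2685 bits/symbol


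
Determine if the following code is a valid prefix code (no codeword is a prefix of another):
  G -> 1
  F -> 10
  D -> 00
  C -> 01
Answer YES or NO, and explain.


Checking each pair (does one codeword prefix another?):
  G='1' vs F='10': prefix -- VIOLATION

NO -- this is NOT a valid prefix code. G (1) is a prefix of F (10).


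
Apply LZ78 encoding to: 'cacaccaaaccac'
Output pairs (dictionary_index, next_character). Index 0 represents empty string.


LZ78 encoding steps:
Dictionary: {0: ''}
Step 1: w='' (idx 0), next='c' -> output (0, 'c'), add 'c' as idx 1
Step 2: w='' (idx 0), next='a' -> output (0, 'a'), add 'a' as idx 2
Step 3: w='c' (idx 1), next='a' -> output (1, 'a'), add 'ca' as idx 3
Step 4: w='c' (idx 1), next='c' -> output (1, 'c'), add 'cc' as idx 4
Step 5: w='a' (idx 2), next='a' -> output (2, 'a'), add 'aa' as idx 5
Step 6: w='a' (idx 2), next='c' -> output (2, 'c'), add 'ac' as idx 6
Step 7: w='ca' (idx 3), next='c' -> output (3, 'c'), add 'cac' as idx 7


Encoded: [(0, 'c'), (0, 'a'), (1, 'a'), (1, 'c'), (2, 'a'), (2, 'c'), (3, 'c')]


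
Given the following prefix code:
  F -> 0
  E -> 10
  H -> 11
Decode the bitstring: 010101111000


Decoding step by step:
Bits 0 -> F
Bits 10 -> E
Bits 10 -> E
Bits 11 -> H
Bits 11 -> H
Bits 0 -> F
Bits 0 -> F
Bits 0 -> F


Decoded message: FEEHHFFF


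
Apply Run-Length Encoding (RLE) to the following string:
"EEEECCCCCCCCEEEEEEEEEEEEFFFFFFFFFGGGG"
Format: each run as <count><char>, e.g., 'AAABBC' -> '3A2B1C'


Scanning runs left to right:
  i=0: run of 'E' x 4 -> '4E'
  i=4: run of 'C' x 8 -> '8C'
  i=12: run of 'E' x 12 -> '12E'
  i=24: run of 'F' x 9 -> '9F'
  i=33: run of 'G' x 4 -> '4G'

RLE = 4E8C12E9F4G


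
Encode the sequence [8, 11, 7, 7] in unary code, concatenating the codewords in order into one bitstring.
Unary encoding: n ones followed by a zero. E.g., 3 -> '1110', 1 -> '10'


Encode each number as n ones followed by a terminating 0:
  8 -> 111111110 (9 bits)
  11 -> 111111111110 (12 bits)
  7 -> 11111110 (8 bits)
  7 -> 11111110 (8 bits)
Total length = 9 + 12 + 8 + 8 = 37 bits.

Unary([8, 11, 7, 7]) = 1111111101111111111101111111011111110 (37 bits)


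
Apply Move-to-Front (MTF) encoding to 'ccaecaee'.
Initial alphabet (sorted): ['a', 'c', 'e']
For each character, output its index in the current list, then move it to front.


MTF encoding:
'c': index 1 in ['a', 'c', 'e'] -> ['c', 'a', 'e']
'c': index 0 in ['c', 'a', 'e'] -> ['c', 'a', 'e']
'a': index 1 in ['c', 'a', 'e'] -> ['a', 'c', 'e']
'e': index 2 in ['a', 'c', 'e'] -> ['e', 'a', 'c']
'c': index 2 in ['e', 'a', 'c'] -> ['c', 'e', 'a']
'a': index 2 in ['c', 'e', 'a'] -> ['a', 'c', 'e']
'e': index 2 in ['a', 'c', 'e'] -> ['e', 'a', 'c']
'e': index 0 in ['e', 'a', 'c'] -> ['e', 'a', 'c']


Output: [1, 0, 1, 2, 2, 2, 2, 0]


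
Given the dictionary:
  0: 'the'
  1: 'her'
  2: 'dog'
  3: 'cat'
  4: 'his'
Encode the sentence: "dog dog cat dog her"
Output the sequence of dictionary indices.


Look up each word in the dictionary:
  'dog' -> 2
  'dog' -> 2
  'cat' -> 3
  'dog' -> 2
  'her' -> 1

Encoded: [2, 2, 3, 2, 1]


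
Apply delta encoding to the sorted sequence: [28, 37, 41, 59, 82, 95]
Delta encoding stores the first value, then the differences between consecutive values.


First value: 28
Deltas:
  37 - 28 = 9
  41 - 37 = 4
  59 - 41 = 18
  82 - 59 = 23
  95 - 82 = 13


Delta encoded: [28, 9, 4, 18, 23, 13]


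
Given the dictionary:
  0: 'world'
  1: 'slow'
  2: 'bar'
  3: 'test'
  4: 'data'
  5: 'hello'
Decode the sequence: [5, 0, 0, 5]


Look up each index in the dictionary:
  5 -> 'hello'
  0 -> 'world'
  0 -> 'world'
  5 -> 'hello'

Decoded: "hello world world hello"


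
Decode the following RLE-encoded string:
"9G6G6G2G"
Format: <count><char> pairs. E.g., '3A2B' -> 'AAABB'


Expanding each <count><char> pair:
  9G -> 'GGGGGGGGG'
  6G -> 'GGGGGG'
  6G -> 'GGGGGG'
  2G -> 'GG'

Decoded = GGGGGGGGGGGGGGGGGGGGGGG


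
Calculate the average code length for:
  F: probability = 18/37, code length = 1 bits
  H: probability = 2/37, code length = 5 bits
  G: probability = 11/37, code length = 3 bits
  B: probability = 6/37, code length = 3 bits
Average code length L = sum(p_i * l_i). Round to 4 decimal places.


Weighted contributions p_i * l_i:
  F: (18/37) * 1 = 18/37
  H: (2/37) * 5 = 10/37
  G: (11/37) * 3 = 33/37
  B: (6/37) * 3 = 18/37
Sum = (18 + 10 + 33 + 18)/37 = 79/37

L = 79/37 = 2.1351 bits/symbol


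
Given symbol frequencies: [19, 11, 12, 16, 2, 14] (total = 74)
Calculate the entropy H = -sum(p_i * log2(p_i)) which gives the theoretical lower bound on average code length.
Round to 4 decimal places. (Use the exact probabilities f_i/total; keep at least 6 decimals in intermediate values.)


Per-symbol terms -p_i * log2(p_i) with p_i = f_i/74:
  p = 19/74 = 0.256757: log2(p) = -1.961526, -p*log2(p) = 0.503635
  p = 11/74 = 0.148649: log2(p) = -2.750022, -p*log2(p) = 0.408787
  p = 12/74 = 0.162162: log2(p) = -2.624491, -p*log2(p) = 0.425593
  p = 16/74 = 0.216216: log2(p) = -2.209453, -p*log2(p) = 0.477720
  p = 2/74 = 0.027027: log2(p) = -5.209453, -p*log2(p) = 0.140796
  p = 14/74 = 0.189189: log2(p) = -2.402098, -p*log2(p) = 0.454451
H = 0.503635 + 0.408787 + 0.425593 + 0.477720 + 0.140796 + 0.454451 = 2.410982

H = 2.411 bits/symbol


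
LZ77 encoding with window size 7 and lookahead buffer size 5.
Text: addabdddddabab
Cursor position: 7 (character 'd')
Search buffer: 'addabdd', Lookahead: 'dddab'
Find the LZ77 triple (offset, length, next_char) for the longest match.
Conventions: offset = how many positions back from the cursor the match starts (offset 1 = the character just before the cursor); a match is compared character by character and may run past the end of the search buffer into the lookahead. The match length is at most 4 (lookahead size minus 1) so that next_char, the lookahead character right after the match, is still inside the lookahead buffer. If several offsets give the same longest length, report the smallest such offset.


Try each offset into the search buffer:
  offset=1 (pos 6, char 'd'): match length 3
  offset=2 (pos 5, char 'd'): match length 3
  offset=3 (pos 4, char 'b'): match length 0
  offset=4 (pos 3, char 'a'): match length 0
  offset=5 (pos 2, char 'd'): match length 1
  offset=6 (pos 1, char 'd'): match length 2
  offset=7 (pos 0, char 'a'): match length 0
Longest match has length 3, found at offsets 1, 2; take the smallest, offset 1.
next_char = character at position 7 + 3 = 10 -> 'a'

Best match: offset=1, length=3 (matching 'ddd' starting at position 6)
LZ77 triple: (1, 3, 'a')


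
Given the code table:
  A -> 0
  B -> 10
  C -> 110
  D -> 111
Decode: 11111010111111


Decoding:
111 -> D
110 -> C
10 -> B
111 -> D
111 -> D


Result: DCBDD


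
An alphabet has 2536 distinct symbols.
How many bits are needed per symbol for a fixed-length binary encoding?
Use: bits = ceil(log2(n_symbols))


log2(2536) = 11.3083
Bracket: 2^11 = 2048 < 2536 <= 2^12 = 4096
So ceil(log2(2536)) = 12

bits = ceil(log2(2536)) = ceil(11.3083) = 12 bits


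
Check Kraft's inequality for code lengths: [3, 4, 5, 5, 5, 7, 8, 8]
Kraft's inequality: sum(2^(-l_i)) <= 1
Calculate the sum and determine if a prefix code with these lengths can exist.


Sum = 2^(-3) + 2^(-4) + 2^(-5) + 2^(-5) + 2^(-5) + 2^(-7) + 2^(-8) + 2^(-8)
    = 0.125 + 0.0625 + 0.03125 + 0.03125 + 0.03125 + 0.0078125 + 0.00390625 + 0.00390625
    = 76/256 = 0.296875
Since 0.296875 <= 1, Kraft's inequality IS satisfied.
A prefix code with these lengths CAN exist.

Kraft sum = 0.296875. Satisfied.


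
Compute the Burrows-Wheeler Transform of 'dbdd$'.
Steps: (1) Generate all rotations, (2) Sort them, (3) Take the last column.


Rotations (sorted):
  0: $dbdd -> last char: d
  1: bdd$d -> last char: d
  2: d$dbd -> last char: d
  3: dbdd$ -> last char: $
  4: dd$db -> last char: b


BWT = ddd$b


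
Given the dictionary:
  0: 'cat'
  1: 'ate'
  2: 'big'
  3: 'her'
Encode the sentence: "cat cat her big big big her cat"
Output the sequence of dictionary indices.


Look up each word in the dictionary:
  'cat' -> 0
  'cat' -> 0
  'her' -> 3
  'big' -> 2
  'big' -> 2
  'big' -> 2
  'her' -> 3
  'cat' -> 0

Encoded: [0, 0, 3, 2, 2, 2, 3, 0]


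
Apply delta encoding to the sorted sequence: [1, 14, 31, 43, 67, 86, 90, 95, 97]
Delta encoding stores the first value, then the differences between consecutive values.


First value: 1
Deltas:
  14 - 1 = 13
  31 - 14 = 17
  43 - 31 = 12
  67 - 43 = 24
  86 - 67 = 19
  90 - 86 = 4
  95 - 90 = 5
  97 - 95 = 2


Delta encoded: [1, 13, 17, 12, 24, 19, 4, 5, 2]


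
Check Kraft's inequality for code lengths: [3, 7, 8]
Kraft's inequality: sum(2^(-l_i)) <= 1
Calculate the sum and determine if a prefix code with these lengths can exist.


Sum = 2^(-3) + 2^(-7) + 2^(-8)
    = 0.125 + 0.0078125 + 0.00390625
    = 35/256 = 0.13671875
Since 0.13671875 <= 1, Kraft's inequality IS satisfied.
A prefix code with these lengths CAN exist.

Kraft sum = 0.13671875. Satisfied.


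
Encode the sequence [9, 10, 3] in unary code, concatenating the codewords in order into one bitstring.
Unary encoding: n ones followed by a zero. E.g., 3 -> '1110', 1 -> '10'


Encode each number as n ones followed by a terminating 0:
  9 -> 1111111110 (10 bits)
  10 -> 11111111110 (11 bits)
  3 -> 1110 (4 bits)
Total length = 10 + 11 + 4 = 25 bits.

Unary([9, 10, 3]) = 1111111110111111111101110 (25 bits)


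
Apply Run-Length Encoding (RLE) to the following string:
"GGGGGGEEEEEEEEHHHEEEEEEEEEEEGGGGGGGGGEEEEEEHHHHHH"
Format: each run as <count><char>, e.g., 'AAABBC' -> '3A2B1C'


Scanning runs left to right:
  i=0: run of 'G' x 6 -> '6G'
  i=6: run of 'E' x 8 -> '8E'
  i=14: run of 'H' x 3 -> '3H'
  i=17: run of 'E' x 11 -> '11E'
  i=28: run of 'G' x 9 -> '9G'
  i=37: run of 'E' x 6 -> '6E'
  i=43: run of 'H' x 6 -> '6H'

RLE = 6G8E3H11E9G6E6H


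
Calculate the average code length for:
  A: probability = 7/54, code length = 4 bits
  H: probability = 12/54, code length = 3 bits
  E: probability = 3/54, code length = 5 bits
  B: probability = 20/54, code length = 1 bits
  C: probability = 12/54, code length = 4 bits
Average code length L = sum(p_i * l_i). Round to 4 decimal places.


Weighted contributions p_i * l_i:
  A: (7/54) * 4 = 28/54
  H: (12/54) * 3 = 36/54
  E: (3/54) * 5 = 15/54
  B: (20/54) * 1 = 20/54
  C: (12/54) * 4 = 48/54
Sum = (28 + 36 + 15 + 20 + 48)/54 = 147/54

L = 147/54 = 2.7222 bits/symbol


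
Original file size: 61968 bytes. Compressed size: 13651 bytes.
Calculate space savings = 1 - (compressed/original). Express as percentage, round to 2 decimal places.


ratio = compressed/original = 13651/61968 = 0.220291
savings = 1 - ratio = 1 - 0.220291 = 0.779709
as a percentage: 0.779709 * 100 = 77.97%

Space savings = 1 - 13651/61968 = 77.97%


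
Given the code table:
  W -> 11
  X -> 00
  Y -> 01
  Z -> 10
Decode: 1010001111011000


Decoding:
10 -> Z
10 -> Z
00 -> X
11 -> W
11 -> W
01 -> Y
10 -> Z
00 -> X


Result: ZZXWWYZX


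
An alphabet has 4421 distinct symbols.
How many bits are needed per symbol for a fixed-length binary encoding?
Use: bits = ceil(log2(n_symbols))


log2(4421) = 12.1102
Bracket: 2^12 = 4096 < 4421 <= 2^13 = 8192
So ceil(log2(4421)) = 13

bits = ceil(log2(4421)) = ceil(12.1102) = 13 bits


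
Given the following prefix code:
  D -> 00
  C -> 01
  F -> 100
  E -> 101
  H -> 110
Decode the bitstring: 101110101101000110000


Decoding step by step:
Bits 101 -> E
Bits 110 -> H
Bits 101 -> E
Bits 101 -> E
Bits 00 -> D
Bits 01 -> C
Bits 100 -> F
Bits 00 -> D


Decoded message: EHEEDCFD


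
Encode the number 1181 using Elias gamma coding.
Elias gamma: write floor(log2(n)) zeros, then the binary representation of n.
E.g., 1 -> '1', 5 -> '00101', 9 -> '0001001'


num_bits = floor(log2(1181)) + 1 = 11
leading_zeros = num_bits - 1 = 10
binary(1181) = 10010011101

Elias gamma(1181) = '0000000000' + '10010011101' = 000000000010010011101 (21 bits)


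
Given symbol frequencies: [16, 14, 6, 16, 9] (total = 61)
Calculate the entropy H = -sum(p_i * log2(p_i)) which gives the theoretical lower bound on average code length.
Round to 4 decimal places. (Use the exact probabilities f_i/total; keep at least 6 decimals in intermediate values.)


Per-symbol terms -p_i * log2(p_i) with p_i = f_i/61:
  p = 16/61 = 0.262295: log2(p) = -1.930737, -p*log2(p) = 0.506423
  p = 14/61 = 0.229508: log2(p) = -2.123382, -p*log2(p) = 0.487334
  p = 6/61 = 0.098361: log2(p) = -3.345775, -p*log2(p) = 0.329093
  p = 16/61 = 0.262295: log2(p) = -1.930737, -p*log2(p) = 0.506423
  p = 9/61 = 0.147541: log2(p) = -2.760812, -p*log2(p) = 0.407333
H = 0.506423 + 0.487334 + 0.329093 + 0.506423 + 0.407333 = 2.236606

H = 2.2366 bits/symbol


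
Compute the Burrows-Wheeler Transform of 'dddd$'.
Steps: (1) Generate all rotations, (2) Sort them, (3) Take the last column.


Rotations (sorted):
  0: $dddd -> last char: d
  1: d$ddd -> last char: d
  2: dd$dd -> last char: d
  3: ddd$d -> last char: d
  4: dddd$ -> last char: $


BWT = dddd$


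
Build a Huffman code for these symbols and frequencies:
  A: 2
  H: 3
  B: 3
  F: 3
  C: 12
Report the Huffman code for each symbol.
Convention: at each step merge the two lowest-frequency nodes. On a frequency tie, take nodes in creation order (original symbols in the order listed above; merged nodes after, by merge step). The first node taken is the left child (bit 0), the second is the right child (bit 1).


Huffman tree construction:
Step 1: Merge A(2) + H(3) = 5
Step 2: Merge B(3) + F(3) = 6
Step 3: Merge (A+H)(5) + (B+F)(6) = 11
Step 4: Merge ((A+H)+(B+F))(11) + C(12) = 23
Read each symbol's code off the tree from the root (left child = 0, right child = 1).

Codes:
  A: 000 (length 3)
  H: 001 (length 3)
  B: 010 (length 3)
  F: 011 (length 3)
  C: 1 (length 1)
Average code length: 45/23 = 1.9565 bits/symbol


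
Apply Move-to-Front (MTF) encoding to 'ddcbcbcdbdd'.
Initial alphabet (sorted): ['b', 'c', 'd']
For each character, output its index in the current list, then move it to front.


MTF encoding:
'd': index 2 in ['b', 'c', 'd'] -> ['d', 'b', 'c']
'd': index 0 in ['d', 'b', 'c'] -> ['d', 'b', 'c']
'c': index 2 in ['d', 'b', 'c'] -> ['c', 'd', 'b']
'b': index 2 in ['c', 'd', 'b'] -> ['b', 'c', 'd']
'c': index 1 in ['b', 'c', 'd'] -> ['c', 'b', 'd']
'b': index 1 in ['c', 'b', 'd'] -> ['b', 'c', 'd']
'c': index 1 in ['b', 'c', 'd'] -> ['c', 'b', 'd']
'd': index 2 in ['c', 'b', 'd'] -> ['d', 'c', 'b']
'b': index 2 in ['d', 'c', 'b'] -> ['b', 'd', 'c']
'd': index 1 in ['b', 'd', 'c'] -> ['d', 'b', 'c']
'd': index 0 in ['d', 'b', 'c'] -> ['d', 'b', 'c']


Output: [2, 0, 2, 2, 1, 1, 1, 2, 2, 1, 0]


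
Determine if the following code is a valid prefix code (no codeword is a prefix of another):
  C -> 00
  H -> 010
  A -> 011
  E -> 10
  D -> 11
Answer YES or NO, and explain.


Checking each pair (does one codeword prefix another?):
  C='00' vs H='010': no prefix
  C='00' vs A='011': no prefix
  C='00' vs E='10': no prefix
  C='00' vs D='11': no prefix
  H='010' vs C='00': no prefix
  H='010' vs A='011': no prefix
  H='010' vs E='10': no prefix
  H='010' vs D='11': no prefix
  A='011' vs C='00': no prefix
  A='011' vs H='010': no prefix
  A='011' vs E='10': no prefix
  A='011' vs D='11': no prefix
  E='10' vs C='00': no prefix
  E='10' vs H='010': no prefix
  E='10' vs A='011': no prefix
  E='10' vs D='11': no prefix
  D='11' vs C='00': no prefix
  D='11' vs H='010': no prefix
  D='11' vs A='011': no prefix
  D='11' vs E='10': no prefix
No violation found over all pairs.

YES -- this is a valid prefix code. No codeword is a prefix of any other codeword.


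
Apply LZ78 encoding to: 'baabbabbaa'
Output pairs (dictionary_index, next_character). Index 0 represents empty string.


LZ78 encoding steps:
Dictionary: {0: ''}
Step 1: w='' (idx 0), next='b' -> output (0, 'b'), add 'b' as idx 1
Step 2: w='' (idx 0), next='a' -> output (0, 'a'), add 'a' as idx 2
Step 3: w='a' (idx 2), next='b' -> output (2, 'b'), add 'ab' as idx 3
Step 4: w='b' (idx 1), next='a' -> output (1, 'a'), add 'ba' as idx 4
Step 5: w='b' (idx 1), next='b' -> output (1, 'b'), add 'bb' as idx 5
Step 6: w='a' (idx 2), next='a' -> output (2, 'a'), add 'aa' as idx 6


Encoded: [(0, 'b'), (0, 'a'), (2, 'b'), (1, 'a'), (1, 'b'), (2, 'a')]


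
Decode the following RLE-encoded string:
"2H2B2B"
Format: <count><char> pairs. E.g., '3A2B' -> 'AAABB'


Expanding each <count><char> pair:
  2H -> 'HH'
  2B -> 'BB'
  2B -> 'BB'

Decoded = HHBBBB


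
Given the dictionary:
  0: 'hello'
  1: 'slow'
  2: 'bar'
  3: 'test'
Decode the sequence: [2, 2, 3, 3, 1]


Look up each index in the dictionary:
  2 -> 'bar'
  2 -> 'bar'
  3 -> 'test'
  3 -> 'test'
  1 -> 'slow'

Decoded: "bar bar test test slow"


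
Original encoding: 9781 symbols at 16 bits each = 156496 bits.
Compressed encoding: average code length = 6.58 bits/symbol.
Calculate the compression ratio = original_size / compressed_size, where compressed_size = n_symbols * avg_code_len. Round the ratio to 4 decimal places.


original_size = n_symbols * orig_bits = 9781 * 16 = 156496 bits
compressed_size = n_symbols * avg_code_len = 9781 * 6.58 = 64358.98 bits
ratio = original_size / compressed_size = 156496 / 64358.98 = 2.4316

Compression ratio = 2.4316


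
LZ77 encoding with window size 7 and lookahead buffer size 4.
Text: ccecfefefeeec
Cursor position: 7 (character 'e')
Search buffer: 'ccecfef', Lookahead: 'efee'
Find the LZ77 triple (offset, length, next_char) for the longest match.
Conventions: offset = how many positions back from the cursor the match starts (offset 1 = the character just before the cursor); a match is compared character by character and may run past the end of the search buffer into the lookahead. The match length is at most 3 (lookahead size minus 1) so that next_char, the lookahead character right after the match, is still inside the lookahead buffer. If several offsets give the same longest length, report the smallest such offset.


Try each offset into the search buffer:
  offset=1 (pos 6, char 'f'): match length 0
  offset=2 (pos 5, char 'e'): match length 3
  offset=3 (pos 4, char 'f'): match length 0
  offset=4 (pos 3, char 'c'): match length 0
  offset=5 (pos 2, char 'e'): match length 1
  offset=6 (pos 1, char 'c'): match length 0
  offset=7 (pos 0, char 'c'): match length 0
Longest match has length 3 at offset 2.
next_char = character at position 7 + 3 = 10 -> 'e'

Best match: offset=2, length=3 (matching 'efe' starting at position 5)
LZ77 triple: (2, 3, 'e')


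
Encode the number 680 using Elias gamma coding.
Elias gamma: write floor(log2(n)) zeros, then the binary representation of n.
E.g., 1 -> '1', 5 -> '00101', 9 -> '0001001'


num_bits = floor(log2(680)) + 1 = 10
leading_zeros = num_bits - 1 = 9
binary(680) = 1010101000

Elias gamma(680) = '000000000' + '1010101000' = 0000000001010101000 (19 bits)


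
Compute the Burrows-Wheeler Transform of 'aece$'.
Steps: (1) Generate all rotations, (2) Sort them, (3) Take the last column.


Rotations (sorted):
  0: $aece -> last char: e
  1: aece$ -> last char: $
  2: ce$ae -> last char: e
  3: e$aec -> last char: c
  4: ece$a -> last char: a


BWT = e$eca


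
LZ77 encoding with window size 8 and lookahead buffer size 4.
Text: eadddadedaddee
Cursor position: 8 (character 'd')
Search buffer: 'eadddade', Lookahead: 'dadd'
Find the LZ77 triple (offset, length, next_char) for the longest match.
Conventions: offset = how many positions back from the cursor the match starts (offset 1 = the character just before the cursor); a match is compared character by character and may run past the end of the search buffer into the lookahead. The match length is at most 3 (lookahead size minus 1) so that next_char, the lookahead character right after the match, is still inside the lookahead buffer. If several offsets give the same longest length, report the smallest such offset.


Try each offset into the search buffer:
  offset=1 (pos 7, char 'e'): match length 0
  offset=2 (pos 6, char 'd'): match length 1
  offset=3 (pos 5, char 'a'): match length 0
  offset=4 (pos 4, char 'd'): match length 3
  offset=5 (pos 3, char 'd'): match length 1
  offset=6 (pos 2, char 'd'): match length 1
  offset=7 (pos 1, char 'a'): match length 0
  offset=8 (pos 0, char 'e'): match length 0
Longest match has length 3 at offset 4.
next_char = character at position 8 + 3 = 11 -> 'd'

Best match: offset=4, length=3 (matching 'dad' starting at position 4)
LZ77 triple: (4, 3, 'd')


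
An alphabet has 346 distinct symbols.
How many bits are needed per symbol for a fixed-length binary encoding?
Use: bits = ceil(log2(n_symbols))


log2(346) = 8.4346
Bracket: 2^8 = 256 < 346 <= 2^9 = 512
So ceil(log2(346)) = 9

bits = ceil(log2(346)) = ceil(8.4346) = 9 bits


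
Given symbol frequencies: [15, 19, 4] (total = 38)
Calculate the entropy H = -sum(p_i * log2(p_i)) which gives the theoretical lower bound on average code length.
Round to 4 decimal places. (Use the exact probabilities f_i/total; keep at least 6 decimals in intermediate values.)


Per-symbol terms -p_i * log2(p_i) with p_i = f_i/38:
  p = 15/38 = 0.394737: log2(p) = -1.341037, -p*log2(p) = 0.529357
  p = 19/38 = 0.500000: log2(p) = -1.000000, -p*log2(p) = 0.500000
  p = 4/38 = 0.105263: log2(p) = -3.247928, -p*log2(p) = 0.341887
H = 0.529357 + 0.500000 + 0.341887 = 1.371244

H = 1.3712 bits/symbol


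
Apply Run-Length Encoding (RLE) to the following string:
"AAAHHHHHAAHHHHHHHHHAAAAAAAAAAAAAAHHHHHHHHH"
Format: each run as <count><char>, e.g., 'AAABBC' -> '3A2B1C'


Scanning runs left to right:
  i=0: run of 'A' x 3 -> '3A'
  i=3: run of 'H' x 5 -> '5H'
  i=8: run of 'A' x 2 -> '2A'
  i=10: run of 'H' x 9 -> '9H'
  i=19: run of 'A' x 14 -> '14A'
  i=33: run of 'H' x 9 -> '9H'

RLE = 3A5H2A9H14A9H


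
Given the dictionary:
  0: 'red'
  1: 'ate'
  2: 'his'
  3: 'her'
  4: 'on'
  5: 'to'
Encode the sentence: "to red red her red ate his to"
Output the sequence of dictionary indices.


Look up each word in the dictionary:
  'to' -> 5
  'red' -> 0
  'red' -> 0
  'her' -> 3
  'red' -> 0
  'ate' -> 1
  'his' -> 2
  'to' -> 5

Encoded: [5, 0, 0, 3, 0, 1, 2, 5]


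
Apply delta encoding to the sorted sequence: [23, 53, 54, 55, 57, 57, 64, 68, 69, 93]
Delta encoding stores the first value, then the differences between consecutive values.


First value: 23
Deltas:
  53 - 23 = 30
  54 - 53 = 1
  55 - 54 = 1
  57 - 55 = 2
  57 - 57 = 0
  64 - 57 = 7
  68 - 64 = 4
  69 - 68 = 1
  93 - 69 = 24


Delta encoded: [23, 30, 1, 1, 2, 0, 7, 4, 1, 24]


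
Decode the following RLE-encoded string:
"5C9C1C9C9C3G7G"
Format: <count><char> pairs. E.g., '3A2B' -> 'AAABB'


Expanding each <count><char> pair:
  5C -> 'CCCCC'
  9C -> 'CCCCCCCCC'
  1C -> 'C'
  9C -> 'CCCCCCCCC'
  9C -> 'CCCCCCCCC'
  3G -> 'GGG'
  7G -> 'GGGGGGG'

Decoded = CCCCCCCCCCCCCCCCCCCCCCCCCCCCCCCCCGGGGGGGGGG


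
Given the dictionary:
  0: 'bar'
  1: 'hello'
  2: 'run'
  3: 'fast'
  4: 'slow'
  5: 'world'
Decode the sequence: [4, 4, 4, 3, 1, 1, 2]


Look up each index in the dictionary:
  4 -> 'slow'
  4 -> 'slow'
  4 -> 'slow'
  3 -> 'fast'
  1 -> 'hello'
  1 -> 'hello'
  2 -> 'run'

Decoded: "slow slow slow fast hello hello run"


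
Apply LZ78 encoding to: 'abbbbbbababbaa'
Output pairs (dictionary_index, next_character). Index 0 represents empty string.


LZ78 encoding steps:
Dictionary: {0: ''}
Step 1: w='' (idx 0), next='a' -> output (0, 'a'), add 'a' as idx 1
Step 2: w='' (idx 0), next='b' -> output (0, 'b'), add 'b' as idx 2
Step 3: w='b' (idx 2), next='b' -> output (2, 'b'), add 'bb' as idx 3
Step 4: w='bb' (idx 3), next='b' -> output (3, 'b'), add 'bbb' as idx 4
Step 5: w='a' (idx 1), next='b' -> output (1, 'b'), add 'ab' as idx 5
Step 6: w='ab' (idx 5), next='b' -> output (5, 'b'), add 'abb' as idx 6
Step 7: w='a' (idx 1), next='a' -> output (1, 'a'), add 'aa' as idx 7


Encoded: [(0, 'a'), (0, 'b'), (2, 'b'), (3, 'b'), (1, 'b'), (5, 'b'), (1, 'a')]


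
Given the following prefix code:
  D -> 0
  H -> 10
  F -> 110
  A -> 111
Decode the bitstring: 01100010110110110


Decoding step by step:
Bits 0 -> D
Bits 110 -> F
Bits 0 -> D
Bits 0 -> D
Bits 10 -> H
Bits 110 -> F
Bits 110 -> F
Bits 110 -> F


Decoded message: DFDDHFFF


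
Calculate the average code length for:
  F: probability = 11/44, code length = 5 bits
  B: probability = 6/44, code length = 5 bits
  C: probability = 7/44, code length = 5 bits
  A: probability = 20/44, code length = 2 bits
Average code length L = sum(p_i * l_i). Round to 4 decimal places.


Weighted contributions p_i * l_i:
  F: (11/44) * 5 = 55/44
  B: (6/44) * 5 = 30/44
  C: (7/44) * 5 = 35/44
  A: (20/44) * 2 = 40/44
Sum = (55 + 30 + 35 + 40)/44 = 160/44

L = 160/44 = 3.6364 bits/symbol


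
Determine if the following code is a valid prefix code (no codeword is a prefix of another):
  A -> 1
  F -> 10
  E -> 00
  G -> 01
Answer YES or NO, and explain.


Checking each pair (does one codeword prefix another?):
  A='1' vs F='10': prefix -- VIOLATION

NO -- this is NOT a valid prefix code. A (1) is a prefix of F (10).


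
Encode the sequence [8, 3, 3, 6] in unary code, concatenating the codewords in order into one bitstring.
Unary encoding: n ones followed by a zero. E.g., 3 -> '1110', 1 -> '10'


Encode each number as n ones followed by a terminating 0:
  8 -> 111111110 (9 bits)
  3 -> 1110 (4 bits)
  3 -> 1110 (4 bits)
  6 -> 1111110 (7 bits)
Total length = 9 + 4 + 4 + 7 = 24 bits.

Unary([8, 3, 3, 6]) = 111111110111011101111110 (24 bits)


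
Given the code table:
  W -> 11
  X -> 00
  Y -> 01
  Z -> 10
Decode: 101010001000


Decoding:
10 -> Z
10 -> Z
10 -> Z
00 -> X
10 -> Z
00 -> X


Result: ZZZXZX


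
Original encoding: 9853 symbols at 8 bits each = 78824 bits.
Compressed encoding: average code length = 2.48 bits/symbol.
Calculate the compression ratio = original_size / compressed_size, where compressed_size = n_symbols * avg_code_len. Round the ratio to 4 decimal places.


original_size = n_symbols * orig_bits = 9853 * 8 = 78824 bits
compressed_size = n_symbols * avg_code_len = 9853 * 2.48 = 24435.44 bits
ratio = original_size / compressed_size = 78824 / 24435.44 = 3.2258

Compression ratio = 3.2258


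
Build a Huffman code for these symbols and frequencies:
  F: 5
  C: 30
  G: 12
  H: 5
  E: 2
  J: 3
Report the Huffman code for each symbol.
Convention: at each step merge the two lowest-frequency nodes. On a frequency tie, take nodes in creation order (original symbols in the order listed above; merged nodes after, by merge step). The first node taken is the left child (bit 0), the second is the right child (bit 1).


Huffman tree construction:
Step 1: Merge E(2) + J(3) = 5
Step 2: Merge F(5) + H(5) = 10
Step 3: Merge (E+J)(5) + (F+H)(10) = 15
Step 4: Merge G(12) + ((E+J)+(F+H))(15) = 27
Step 5: Merge (G+((E+J)+(F+H)))(27) + C(30) = 57
Read each symbol's code off the tree from the root (left child = 0, right child = 1).

Codes:
  F: 0110 (length 4)
  C: 1 (length 1)
  G: 00 (length 2)
  H: 0111 (length 4)
  E: 0100 (length 4)
  J: 0101 (length 4)
Average code length: 114/57 = 2.0000 bits/symbol


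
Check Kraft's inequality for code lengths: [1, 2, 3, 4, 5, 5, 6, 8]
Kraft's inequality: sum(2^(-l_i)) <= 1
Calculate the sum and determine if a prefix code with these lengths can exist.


Sum = 2^(-1) + 2^(-2) + 2^(-3) + 2^(-4) + 2^(-5) + 2^(-5) + 2^(-6) + 2^(-8)
    = 0.5 + 0.25 + 0.125 + 0.0625 + 0.03125 + 0.03125 + 0.015625 + 0.00390625
    = 261/256 = 1.01953125
Since 1.01953125 > 1, Kraft's inequality is NOT satisfied.
A prefix code with these lengths CANNOT exist.

Kraft sum = 1.01953125. Not satisfied.


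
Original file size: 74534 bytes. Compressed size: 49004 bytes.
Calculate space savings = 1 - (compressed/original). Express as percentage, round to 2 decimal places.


ratio = compressed/original = 49004/74534 = 0.657472
savings = 1 - ratio = 1 - 0.657472 = 0.342528
as a percentage: 0.342528 * 100 = 34.25%

Space savings = 1 - 49004/74534 = 34.25%


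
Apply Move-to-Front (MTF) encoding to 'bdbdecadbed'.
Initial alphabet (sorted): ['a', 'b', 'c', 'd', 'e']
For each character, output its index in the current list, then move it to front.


MTF encoding:
'b': index 1 in ['a', 'b', 'c', 'd', 'e'] -> ['b', 'a', 'c', 'd', 'e']
'd': index 3 in ['b', 'a', 'c', 'd', 'e'] -> ['d', 'b', 'a', 'c', 'e']
'b': index 1 in ['d', 'b', 'a', 'c', 'e'] -> ['b', 'd', 'a', 'c', 'e']
'd': index 1 in ['b', 'd', 'a', 'c', 'e'] -> ['d', 'b', 'a', 'c', 'e']
'e': index 4 in ['d', 'b', 'a', 'c', 'e'] -> ['e', 'd', 'b', 'a', 'c']
'c': index 4 in ['e', 'd', 'b', 'a', 'c'] -> ['c', 'e', 'd', 'b', 'a']
'a': index 4 in ['c', 'e', 'd', 'b', 'a'] -> ['a', 'c', 'e', 'd', 'b']
'd': index 3 in ['a', 'c', 'e', 'd', 'b'] -> ['d', 'a', 'c', 'e', 'b']
'b': index 4 in ['d', 'a', 'c', 'e', 'b'] -> ['b', 'd', 'a', 'c', 'e']
'e': index 4 in ['b', 'd', 'a', 'c', 'e'] -> ['e', 'b', 'd', 'a', 'c']
'd': index 2 in ['e', 'b', 'd', 'a', 'c'] -> ['d', 'e', 'b', 'a', 'c']


Output: [1, 3, 1, 1, 4, 4, 4, 3, 4, 4, 2]


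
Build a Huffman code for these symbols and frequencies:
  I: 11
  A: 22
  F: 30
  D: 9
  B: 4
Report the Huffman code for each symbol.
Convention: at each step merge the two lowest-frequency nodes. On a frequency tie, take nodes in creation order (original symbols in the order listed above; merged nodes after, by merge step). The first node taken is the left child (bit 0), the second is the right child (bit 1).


Huffman tree construction:
Step 1: Merge B(4) + D(9) = 13
Step 2: Merge I(11) + (B+D)(13) = 24
Step 3: Merge A(22) + (I+(B+D))(24) = 46
Step 4: Merge F(30) + (A+(I+(B+D)))(46) = 76
Read each symbol's code off the tree from the root (left child = 0, right child = 1).

Codes:
  I: 110 (length 3)
  A: 10 (length 2)
  F: 0 (length 1)
  D: 1111 (length 4)
  B: 1110 (length 4)
Average code length: 159/76 = 2.0921 bits/symbol
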